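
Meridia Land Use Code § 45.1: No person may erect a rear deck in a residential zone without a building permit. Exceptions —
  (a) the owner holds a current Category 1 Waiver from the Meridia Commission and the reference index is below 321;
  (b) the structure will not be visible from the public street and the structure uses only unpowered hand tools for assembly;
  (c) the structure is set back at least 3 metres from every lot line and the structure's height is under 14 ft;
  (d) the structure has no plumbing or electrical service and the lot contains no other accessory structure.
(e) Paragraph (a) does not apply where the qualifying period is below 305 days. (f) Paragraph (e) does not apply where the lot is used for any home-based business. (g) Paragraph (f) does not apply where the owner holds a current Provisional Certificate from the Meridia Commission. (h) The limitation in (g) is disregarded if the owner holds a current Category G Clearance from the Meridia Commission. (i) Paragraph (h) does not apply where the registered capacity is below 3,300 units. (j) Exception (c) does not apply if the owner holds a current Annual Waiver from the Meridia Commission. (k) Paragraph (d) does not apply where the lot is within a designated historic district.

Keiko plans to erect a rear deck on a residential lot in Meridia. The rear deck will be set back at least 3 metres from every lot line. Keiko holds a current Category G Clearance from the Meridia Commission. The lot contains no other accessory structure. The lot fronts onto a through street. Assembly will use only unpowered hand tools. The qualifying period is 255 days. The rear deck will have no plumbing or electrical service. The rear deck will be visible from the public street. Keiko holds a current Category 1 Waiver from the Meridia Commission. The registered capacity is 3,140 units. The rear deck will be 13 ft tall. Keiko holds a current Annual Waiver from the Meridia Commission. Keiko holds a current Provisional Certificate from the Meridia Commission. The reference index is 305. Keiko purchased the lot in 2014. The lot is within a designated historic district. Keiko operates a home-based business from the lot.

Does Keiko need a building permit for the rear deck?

Exception (a): a current Category 1 Waiver is held; the reference index is 305, below the 321 limit — every condition holds. Turning to paragraphs (e)–(i): (e) operates against (a): the qualifying period is 255 days, below the 305 days limit. (f) would limit (e) — a home-based business operates on the lot — but (g) sets (f) aside: (g) operates against (f): a current Provisional Certificate is held. (h) would limit (g) — a current Category G Clearance is held — but (i) sets (h) aside: (i) is triggered — the registered capacity is 3,140 units, below the 3,300 units limit. (a) is therefore removed.
Exception (b) does not apply: the structure will be visible from the street.
All of (c)'s requirements are met (the setback is at least 3 m on every side; the structure's height is 13 ft, under the 14 ft limit). But: (j) operates against (c): a current Annual Waiver is held. Exception (c) does not apply.
Exception (d): there is no plumbing or electrical service; the lot has no other accessory structure — every condition holds. However, paragraph (k) must be considered: (k) applies — the lot is in a historic district. Exception (d) does not apply.
Every exception is unavailable, so the rule governs.

Yes — Keiko must obtain a building permit.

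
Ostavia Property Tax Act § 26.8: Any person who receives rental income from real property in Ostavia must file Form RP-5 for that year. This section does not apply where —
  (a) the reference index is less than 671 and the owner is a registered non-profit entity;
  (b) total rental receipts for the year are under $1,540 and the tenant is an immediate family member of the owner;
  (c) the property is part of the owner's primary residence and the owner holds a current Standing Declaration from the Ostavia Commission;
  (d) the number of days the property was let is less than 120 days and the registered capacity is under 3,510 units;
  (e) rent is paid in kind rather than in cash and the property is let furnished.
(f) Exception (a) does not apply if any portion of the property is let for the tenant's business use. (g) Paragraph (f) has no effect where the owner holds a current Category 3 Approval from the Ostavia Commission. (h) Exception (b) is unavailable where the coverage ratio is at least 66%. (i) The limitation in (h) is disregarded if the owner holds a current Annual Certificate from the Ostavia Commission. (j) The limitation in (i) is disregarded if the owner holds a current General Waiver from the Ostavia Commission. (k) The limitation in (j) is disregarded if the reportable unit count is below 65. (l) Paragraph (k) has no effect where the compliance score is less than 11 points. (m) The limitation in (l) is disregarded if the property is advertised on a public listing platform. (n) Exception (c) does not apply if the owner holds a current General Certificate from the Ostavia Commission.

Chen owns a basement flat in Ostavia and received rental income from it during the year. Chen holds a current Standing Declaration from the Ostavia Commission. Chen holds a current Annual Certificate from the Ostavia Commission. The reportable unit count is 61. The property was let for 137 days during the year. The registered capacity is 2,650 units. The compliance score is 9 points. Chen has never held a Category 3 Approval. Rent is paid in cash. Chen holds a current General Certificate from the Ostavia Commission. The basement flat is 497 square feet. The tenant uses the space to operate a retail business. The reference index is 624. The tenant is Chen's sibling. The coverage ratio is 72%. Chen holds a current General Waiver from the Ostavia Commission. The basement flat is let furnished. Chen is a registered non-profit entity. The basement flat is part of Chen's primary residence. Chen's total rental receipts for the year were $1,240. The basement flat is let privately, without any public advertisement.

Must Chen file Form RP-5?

Exception (a) is satisfied on its face — the reference index is 624, less than the 671 limit; Chen is a registered non-profit. Turning to paragraphs (f)–(g): (f) operates against (a): the space is let for business use. (g) is inapplicable (no current Category 3 Approval is held), so (f) stands. So (a) is unavailable.
Exception (b)'s conditions are all satisfied: total rental receipts for the year are $1,240, under the $1,540 limit; the tenant is an immediate family member. However, paragraphs (h)–(m) must be considered: (h) is triggered — the coverage ratio is 72%, meeting the 66% threshold. (i) is engaged (a current Annual Certificate is held), but is displaced by (j): (j) operates against (i): a current General Waiver is held. (k) would limit (j) — the reportable unit count is 61, below the 65 limit — but (l) sets (k) aside: (l) operates against (k): the compliance score is 9 points, less than the 11 points limit. (m), which would lift (l), is not engaged — the property is let privately without advertisement. (b) is therefore removed.
Exception (c)'s conditions are all satisfied: the basement flat is part of the primary residence; a current Standing Declaration is held. Turning to paragraph (n): (n) operates against (c): a current General Certificate is held. So (c) is unavailable.
Exception (d) requires that the number of days the property was let is less than 120 days; but the number of days the property was let is 137 days, not less than 120 days, so (d) is unavailable.
Exception (e) fails — rent is paid in cash.
No exception applies. The general rule governs.

Yes — Chen must file Form RP-5.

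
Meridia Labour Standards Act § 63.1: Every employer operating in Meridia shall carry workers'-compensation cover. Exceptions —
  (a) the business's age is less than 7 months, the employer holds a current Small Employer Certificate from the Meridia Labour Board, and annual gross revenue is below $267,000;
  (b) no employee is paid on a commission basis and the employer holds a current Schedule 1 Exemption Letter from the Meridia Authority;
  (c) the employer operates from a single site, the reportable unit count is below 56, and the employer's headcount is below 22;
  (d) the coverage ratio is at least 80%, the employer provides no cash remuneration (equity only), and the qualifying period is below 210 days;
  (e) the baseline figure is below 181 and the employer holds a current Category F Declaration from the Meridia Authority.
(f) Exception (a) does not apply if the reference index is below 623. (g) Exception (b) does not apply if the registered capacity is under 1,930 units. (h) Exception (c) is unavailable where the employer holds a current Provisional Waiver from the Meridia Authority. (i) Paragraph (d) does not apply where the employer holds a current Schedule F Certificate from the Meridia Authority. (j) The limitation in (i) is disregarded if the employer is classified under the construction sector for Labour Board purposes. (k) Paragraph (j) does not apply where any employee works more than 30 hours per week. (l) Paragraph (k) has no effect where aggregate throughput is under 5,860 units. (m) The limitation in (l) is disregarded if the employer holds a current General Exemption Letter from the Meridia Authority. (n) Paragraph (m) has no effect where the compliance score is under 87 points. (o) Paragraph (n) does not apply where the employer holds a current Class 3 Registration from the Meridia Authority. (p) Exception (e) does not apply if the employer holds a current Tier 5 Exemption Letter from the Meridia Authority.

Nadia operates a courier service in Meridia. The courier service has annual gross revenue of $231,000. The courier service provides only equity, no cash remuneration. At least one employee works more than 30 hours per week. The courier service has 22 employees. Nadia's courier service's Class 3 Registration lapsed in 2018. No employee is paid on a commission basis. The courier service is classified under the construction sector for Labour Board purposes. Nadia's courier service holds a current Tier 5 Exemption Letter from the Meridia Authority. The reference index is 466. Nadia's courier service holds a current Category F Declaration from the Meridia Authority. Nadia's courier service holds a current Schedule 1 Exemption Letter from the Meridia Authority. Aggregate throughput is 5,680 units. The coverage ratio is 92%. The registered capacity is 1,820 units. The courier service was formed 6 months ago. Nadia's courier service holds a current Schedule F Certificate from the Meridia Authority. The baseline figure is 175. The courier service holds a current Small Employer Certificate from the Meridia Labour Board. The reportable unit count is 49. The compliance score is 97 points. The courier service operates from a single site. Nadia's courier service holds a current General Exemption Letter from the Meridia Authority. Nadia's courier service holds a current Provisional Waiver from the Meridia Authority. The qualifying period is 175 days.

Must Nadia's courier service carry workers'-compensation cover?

Exception (a)'s conditions are all satisfied: the business's age is 6 months, less than the 7 months limit; a current Small Employer Certificate is held; annual gross revenue is $231,000, below the $267,000 limit. However, paragraph (f) must be considered: (f) is triggered — the reference index is 466, below the 623 limit. Exception (a) does not apply.
Exception (b) is satisfied on its face — no employee is paid on commission; a current Schedule 1 Exemption Letter is held. Turning to paragraph (g): (g) is engaged — the registered capacity is 1,820 units, under the 1,930 units limit. Exception (b) does not apply.
Exception (c) fails — the employer's headcount is 22, not below 22.
Exception (d) is satisfied on its face — the coverage ratio is 92%, meeting the 80% threshold; remuneration is equity-only; the qualifying period is 175 days, below the 210 days limit. Turning to paragraphs (i)–(o): (i) operates — a current Schedule F Certificate is held. (j) applies (the courier service is classified under the construction sector), but is displaced by (k): (k) operates against (j): at least one employee exceeds 30 hours/week. (l) applies (aggregate throughput is 5,680 units, under the 5,860 units limit), but is set aside by (m): (m) operates against (l): a current General Exemption Letter is held. (n) is not engaged (the compliance score is 97 points, not under 87 points), so (m) stands. So (d) is unavailable.
Exception (e): the baseline figure is 175, below the 181 limit; a current Category F Declaration is held — every condition holds. However, paragraph (p) must be considered: (p) is engaged — a current Tier 5 Exemption Letter is held. So (e) is unavailable.
None of the exceptions is available; § 63.1 applies in full.

Yes — Nadia's courier service must carry workers'-compensation cover.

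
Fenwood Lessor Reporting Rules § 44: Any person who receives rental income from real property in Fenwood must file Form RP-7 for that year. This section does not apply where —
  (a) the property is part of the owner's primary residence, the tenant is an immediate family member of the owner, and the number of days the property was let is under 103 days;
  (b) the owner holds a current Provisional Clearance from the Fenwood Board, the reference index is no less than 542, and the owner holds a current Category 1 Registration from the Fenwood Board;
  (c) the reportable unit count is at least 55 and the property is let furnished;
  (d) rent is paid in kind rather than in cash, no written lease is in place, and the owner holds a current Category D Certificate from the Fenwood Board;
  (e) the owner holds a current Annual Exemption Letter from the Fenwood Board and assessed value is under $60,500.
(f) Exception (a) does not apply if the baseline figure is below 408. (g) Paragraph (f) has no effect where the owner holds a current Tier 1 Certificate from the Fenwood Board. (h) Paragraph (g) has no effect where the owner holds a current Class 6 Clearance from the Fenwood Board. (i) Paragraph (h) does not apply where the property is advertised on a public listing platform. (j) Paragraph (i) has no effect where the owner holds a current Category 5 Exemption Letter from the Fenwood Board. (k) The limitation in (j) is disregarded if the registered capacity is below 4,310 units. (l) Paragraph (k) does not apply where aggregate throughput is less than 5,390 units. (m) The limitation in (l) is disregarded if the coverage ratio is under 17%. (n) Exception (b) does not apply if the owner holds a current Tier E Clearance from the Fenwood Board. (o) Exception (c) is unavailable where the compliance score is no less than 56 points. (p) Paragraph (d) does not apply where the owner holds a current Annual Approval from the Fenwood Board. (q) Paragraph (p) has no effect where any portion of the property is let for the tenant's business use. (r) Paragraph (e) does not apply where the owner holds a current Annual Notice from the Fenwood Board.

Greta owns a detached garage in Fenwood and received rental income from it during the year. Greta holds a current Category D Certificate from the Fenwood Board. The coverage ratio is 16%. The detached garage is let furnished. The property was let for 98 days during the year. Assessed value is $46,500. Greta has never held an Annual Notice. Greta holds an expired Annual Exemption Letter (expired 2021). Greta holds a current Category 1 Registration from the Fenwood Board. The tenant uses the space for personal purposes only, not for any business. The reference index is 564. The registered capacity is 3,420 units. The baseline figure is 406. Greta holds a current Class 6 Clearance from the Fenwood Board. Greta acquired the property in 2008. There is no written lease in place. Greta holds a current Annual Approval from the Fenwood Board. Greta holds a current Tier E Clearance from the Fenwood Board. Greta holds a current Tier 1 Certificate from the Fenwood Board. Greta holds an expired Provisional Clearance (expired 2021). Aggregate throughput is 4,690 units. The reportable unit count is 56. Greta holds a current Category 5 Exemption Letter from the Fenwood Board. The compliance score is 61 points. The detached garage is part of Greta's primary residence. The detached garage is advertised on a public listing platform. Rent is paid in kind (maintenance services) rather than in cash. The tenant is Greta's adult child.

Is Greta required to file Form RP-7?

No — exception (a) applies; Greta is not required to file Form RP-7.

Exception (a) is satisfied on its face — the detached garage is part of the primary residence; the tenant is an immediate family member; the number of days the property was let is 98 days, under the 103 days limit. As to paragraphs (f)–(m): (f) would limit (a) — the baseline figure is 406, below the 408 limit — but (g) sets (f) aside: (g) applies — a current Tier 1 Certificate is held. (h) would limit (g) — a current Class 6 Clearance is held — but (i) sets (h) aside: (i) applies — the property is publicly advertised. (j) is triggered (a current Category 5 Exemption Letter is held), but is set aside by (k): (k) is triggered — the registered capacity is 3,420 units, below the 4,310 units limit. (l) operates (aggregate throughput is 4,690 units, less than the 5,390 units limit), but is displaced by (m): (m) is triggered — the coverage ratio is 16%, under the 17% limit. So (a) applies.
Exception (b) does not apply: the Provisional Clearance is not current.
All of (c)'s requirements are met (the reportable unit count is 56, meeting the 55 threshold; the property is let furnished). However, paragraph (o) must be considered: (o) is engaged — the compliance score is 61 points, meeting the 56 points threshold. Exception (c) does not apply.
All of (d)'s requirements are met (rent is paid in kind; there is no written lease; a current Category D Certificate is held). However, paragraphs (p)–(q) must be considered: (p) operates against (d): a current Annual Approval is held. (q) does not operate here (the space is used for personal purposes only), so (p) stands. Exception (d) does not apply.
Exception (e) does not apply: there is no Annual Exemption Letter in force.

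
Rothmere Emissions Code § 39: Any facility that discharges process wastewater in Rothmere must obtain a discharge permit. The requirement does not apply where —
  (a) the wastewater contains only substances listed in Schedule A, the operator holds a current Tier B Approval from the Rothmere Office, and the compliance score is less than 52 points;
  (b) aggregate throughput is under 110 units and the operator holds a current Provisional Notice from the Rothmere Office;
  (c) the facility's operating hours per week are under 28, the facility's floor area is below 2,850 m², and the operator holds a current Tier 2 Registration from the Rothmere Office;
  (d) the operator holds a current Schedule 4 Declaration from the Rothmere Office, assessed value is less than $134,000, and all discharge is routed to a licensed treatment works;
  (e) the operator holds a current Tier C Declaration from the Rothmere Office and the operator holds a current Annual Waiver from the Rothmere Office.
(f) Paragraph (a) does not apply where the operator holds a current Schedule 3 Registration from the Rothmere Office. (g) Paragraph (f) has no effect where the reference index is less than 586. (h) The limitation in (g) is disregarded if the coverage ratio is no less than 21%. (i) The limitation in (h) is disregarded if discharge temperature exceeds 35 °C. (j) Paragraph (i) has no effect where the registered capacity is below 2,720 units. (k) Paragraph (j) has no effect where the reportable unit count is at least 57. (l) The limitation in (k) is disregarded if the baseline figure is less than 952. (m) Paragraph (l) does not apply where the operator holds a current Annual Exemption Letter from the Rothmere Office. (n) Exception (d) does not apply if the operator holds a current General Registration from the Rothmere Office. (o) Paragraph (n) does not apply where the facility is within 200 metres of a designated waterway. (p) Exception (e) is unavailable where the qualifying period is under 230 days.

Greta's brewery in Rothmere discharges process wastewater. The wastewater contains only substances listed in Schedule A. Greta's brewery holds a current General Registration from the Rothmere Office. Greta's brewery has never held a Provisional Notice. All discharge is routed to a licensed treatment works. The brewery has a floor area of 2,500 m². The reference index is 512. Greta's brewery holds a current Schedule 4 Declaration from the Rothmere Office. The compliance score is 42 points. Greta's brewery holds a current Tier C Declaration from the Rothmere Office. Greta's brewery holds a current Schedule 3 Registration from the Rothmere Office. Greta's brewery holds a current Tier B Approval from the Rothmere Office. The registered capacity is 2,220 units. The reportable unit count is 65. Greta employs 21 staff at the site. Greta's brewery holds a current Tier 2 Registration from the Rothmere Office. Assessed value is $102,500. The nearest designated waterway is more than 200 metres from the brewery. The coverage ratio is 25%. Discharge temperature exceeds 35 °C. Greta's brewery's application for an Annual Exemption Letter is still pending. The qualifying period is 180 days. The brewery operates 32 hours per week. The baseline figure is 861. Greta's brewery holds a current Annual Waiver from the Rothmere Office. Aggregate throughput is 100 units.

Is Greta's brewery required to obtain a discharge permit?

Exception (a)'s conditions are all satisfied: the wastewater is Schedule-A-only; a current Tier B Approval is held; the compliance score is 42 points, less than the 52 points limit. Turning to paragraphs (f)–(m): (f) operates against (a): a current Schedule 3 Registration is held. (g) would limit (f) — the reference index is 512, less than the 586 limit — but (h) sets (g) aside: (h) operates against (g): the coverage ratio is 25%, meeting the 21% threshold. (i) is engaged (discharge temperature exceeds 35 °C), but is displaced by (j): (j) is engaged — the registered capacity is 2,220 units, below the 2,720 units limit. (k) would limit (j) — the reportable unit count is 65, meeting the 57 threshold — but (l) sets (k) aside: (l) applies — the baseline figure is 861, less than the 952 limit. (m) does not operate here (there is no Annual Exemption Letter in force), so (l) stands. Exception (a) does not apply.
Exception (b) requires that the operator holds a current Provisional Notice from the Rothmere Office; but the Provisional Notice is not current, so (b) is unavailable.
Exception (c) does not apply: the facility's operating hours per week are 32, not under 28.
Exception (d): a current Schedule 4 Declaration is held; assessed value is $102,500, less than the $134,000 limit; discharge is routed to a licensed treatment works — every condition holds. However, paragraphs (n)–(o) must be considered: (n) operates — a current General Registration is held. (o), which would lift (n), is not engaged — the brewery is more than 200 m from any designated waterway. (d) is therefore removed.
Exception (e) is satisfied on its face — a current Tier C Declaration is held; a current Annual Waiver is held. Turning to paragraph (p): (p) operates — the qualifying period is 180 days, under the 230 days limit. So (e) is unavailable.
No exception applies. The general rule governs.

Yes — Greta's brewery must obtain a discharge permit.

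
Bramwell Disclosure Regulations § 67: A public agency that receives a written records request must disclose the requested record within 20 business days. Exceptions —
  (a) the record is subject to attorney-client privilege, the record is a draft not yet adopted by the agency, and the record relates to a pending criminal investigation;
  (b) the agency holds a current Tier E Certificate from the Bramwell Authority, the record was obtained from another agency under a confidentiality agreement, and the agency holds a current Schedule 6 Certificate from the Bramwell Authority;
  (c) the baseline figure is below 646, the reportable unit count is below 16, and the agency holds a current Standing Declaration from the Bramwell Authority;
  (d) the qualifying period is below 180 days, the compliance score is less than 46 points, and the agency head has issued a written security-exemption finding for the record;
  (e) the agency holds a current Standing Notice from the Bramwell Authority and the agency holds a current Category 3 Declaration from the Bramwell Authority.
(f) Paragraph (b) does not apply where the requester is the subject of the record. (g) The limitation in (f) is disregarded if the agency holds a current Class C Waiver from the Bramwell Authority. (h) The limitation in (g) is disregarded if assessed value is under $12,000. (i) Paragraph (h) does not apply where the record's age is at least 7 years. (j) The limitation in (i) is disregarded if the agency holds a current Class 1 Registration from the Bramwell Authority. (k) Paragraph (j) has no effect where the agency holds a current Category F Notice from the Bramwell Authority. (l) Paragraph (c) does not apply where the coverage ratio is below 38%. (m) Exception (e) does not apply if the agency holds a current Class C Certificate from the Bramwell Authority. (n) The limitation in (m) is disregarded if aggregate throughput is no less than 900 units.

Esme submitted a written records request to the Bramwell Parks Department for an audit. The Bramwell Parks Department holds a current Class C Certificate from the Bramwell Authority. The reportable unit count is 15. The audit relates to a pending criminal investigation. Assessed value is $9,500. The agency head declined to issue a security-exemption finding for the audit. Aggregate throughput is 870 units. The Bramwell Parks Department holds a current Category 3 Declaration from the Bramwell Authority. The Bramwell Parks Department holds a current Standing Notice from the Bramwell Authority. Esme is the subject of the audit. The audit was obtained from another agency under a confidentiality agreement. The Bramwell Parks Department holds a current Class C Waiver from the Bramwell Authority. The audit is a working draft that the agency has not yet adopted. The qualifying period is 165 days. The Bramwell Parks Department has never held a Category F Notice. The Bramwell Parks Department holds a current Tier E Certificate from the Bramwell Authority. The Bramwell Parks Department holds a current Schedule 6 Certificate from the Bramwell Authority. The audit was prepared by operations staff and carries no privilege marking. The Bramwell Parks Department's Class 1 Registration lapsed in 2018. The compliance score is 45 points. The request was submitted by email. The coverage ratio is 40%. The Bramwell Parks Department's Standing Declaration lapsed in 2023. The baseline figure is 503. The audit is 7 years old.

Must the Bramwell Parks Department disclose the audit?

Exception (a) does not apply: the audit carries no privilege marking.
Exception (b)'s conditions are all satisfied: a current Tier E Certificate is held; the audit was obtained under a confidentiality agreement; a current Schedule 6 Certificate is held. Under paragraphs (f)–(k): (f) applies (Esme is the subject of the audit), but is displaced by (g): (g) is triggered — a current Class C Waiver is held. (h) would limit (g) — assessed value is $9,500, under the $12,000 limit — but (i) sets (h) aside: (i) is engaged — the record's age is 7 years, meeting the 7 years threshold. (j) is inapplicable (the Class 1 Registration is not current), so (i) stands. (b) remains available.
Exception (c) fails — no current Standing Declaration is held.
Exception (d) does not apply: the agency head declined to issue a security-exemption finding.
All of (e)'s requirements are met (a current Standing Notice is held; a current Category 3 Declaration is held). Turning to paragraphs (m)–(n): (m) operates against (e): a current Class C Certificate is held. (n) does not operate here (aggregate throughput is 870 units, short of 900 units), so (m) stands. (e) is therefore removed.

No — exception (b) applies; the Bramwell Parks Department is not required to disclose the audit.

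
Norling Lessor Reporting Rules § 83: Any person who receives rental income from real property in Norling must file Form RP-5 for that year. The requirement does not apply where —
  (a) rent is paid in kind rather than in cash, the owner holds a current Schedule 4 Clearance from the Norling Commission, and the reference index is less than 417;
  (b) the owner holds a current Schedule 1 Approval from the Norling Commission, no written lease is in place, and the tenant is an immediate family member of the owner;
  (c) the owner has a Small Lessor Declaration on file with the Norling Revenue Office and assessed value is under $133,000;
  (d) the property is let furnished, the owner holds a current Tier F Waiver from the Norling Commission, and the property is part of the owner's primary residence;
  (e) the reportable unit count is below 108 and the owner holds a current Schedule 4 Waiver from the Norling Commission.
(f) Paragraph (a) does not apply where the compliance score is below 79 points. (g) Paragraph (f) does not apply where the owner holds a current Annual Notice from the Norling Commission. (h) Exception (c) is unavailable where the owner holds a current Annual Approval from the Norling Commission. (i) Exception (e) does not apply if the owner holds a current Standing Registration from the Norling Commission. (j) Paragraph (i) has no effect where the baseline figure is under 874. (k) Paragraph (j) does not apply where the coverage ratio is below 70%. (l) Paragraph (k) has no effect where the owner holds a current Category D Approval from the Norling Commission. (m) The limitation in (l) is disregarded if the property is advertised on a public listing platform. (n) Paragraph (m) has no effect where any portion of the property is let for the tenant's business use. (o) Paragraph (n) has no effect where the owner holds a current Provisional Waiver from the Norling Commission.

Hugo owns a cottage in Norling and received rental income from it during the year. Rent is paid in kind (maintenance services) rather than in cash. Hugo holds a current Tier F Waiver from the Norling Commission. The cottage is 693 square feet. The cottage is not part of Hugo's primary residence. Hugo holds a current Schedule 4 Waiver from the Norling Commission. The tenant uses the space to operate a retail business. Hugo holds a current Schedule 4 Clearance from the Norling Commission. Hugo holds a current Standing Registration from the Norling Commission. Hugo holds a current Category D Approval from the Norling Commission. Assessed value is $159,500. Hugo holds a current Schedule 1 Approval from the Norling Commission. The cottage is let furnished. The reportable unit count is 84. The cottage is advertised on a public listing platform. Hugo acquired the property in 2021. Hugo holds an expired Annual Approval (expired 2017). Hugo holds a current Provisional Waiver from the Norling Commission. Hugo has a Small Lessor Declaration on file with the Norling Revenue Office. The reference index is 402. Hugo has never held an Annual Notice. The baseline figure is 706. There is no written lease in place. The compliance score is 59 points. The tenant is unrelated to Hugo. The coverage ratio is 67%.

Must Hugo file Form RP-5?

Yes — Hugo must file Form RP-5.

Exception (a) is satisfied on its face — rent is paid in kind; a current Schedule 4 Clearance is held; the reference index is 402, less than the 417 limit. But applying paragraphs (f)–(g): (f) operates against (a): the compliance score is 59 points, below the 79 points limit. (g) does not operate here (no current Annual Notice is held), so (f) stands. (a) is therefore removed.
Exception (b) does not apply: the tenant is unrelated to the owner.
Exception (c) fails — assessed value is $159,500, not under $133,000.
Exception (d) fails — the cottage is not part of the primary residence.
Exception (e): the reportable unit count is 84, below the 108 limit; a current Schedule 4 Waiver is held — every condition holds. But: (i) operates against (e): a current Standing Registration is held. (j) applies (the baseline figure is 706, under the 874 limit), but yields to (k): (k) operates against (j): the coverage ratio is 67%, below the 70% limit. (l) would limit (k) — a current Category D Approval is held — but (m) sets (l) aside: (m) operates against (l): the property is publicly advertised. (n) would limit (m) — the space is let for business use — but (o) sets (n) aside: (o) is triggered — a current Provisional Waiver is held. So (e) is unavailable.
None of the exceptions is available; § 83 applies in full.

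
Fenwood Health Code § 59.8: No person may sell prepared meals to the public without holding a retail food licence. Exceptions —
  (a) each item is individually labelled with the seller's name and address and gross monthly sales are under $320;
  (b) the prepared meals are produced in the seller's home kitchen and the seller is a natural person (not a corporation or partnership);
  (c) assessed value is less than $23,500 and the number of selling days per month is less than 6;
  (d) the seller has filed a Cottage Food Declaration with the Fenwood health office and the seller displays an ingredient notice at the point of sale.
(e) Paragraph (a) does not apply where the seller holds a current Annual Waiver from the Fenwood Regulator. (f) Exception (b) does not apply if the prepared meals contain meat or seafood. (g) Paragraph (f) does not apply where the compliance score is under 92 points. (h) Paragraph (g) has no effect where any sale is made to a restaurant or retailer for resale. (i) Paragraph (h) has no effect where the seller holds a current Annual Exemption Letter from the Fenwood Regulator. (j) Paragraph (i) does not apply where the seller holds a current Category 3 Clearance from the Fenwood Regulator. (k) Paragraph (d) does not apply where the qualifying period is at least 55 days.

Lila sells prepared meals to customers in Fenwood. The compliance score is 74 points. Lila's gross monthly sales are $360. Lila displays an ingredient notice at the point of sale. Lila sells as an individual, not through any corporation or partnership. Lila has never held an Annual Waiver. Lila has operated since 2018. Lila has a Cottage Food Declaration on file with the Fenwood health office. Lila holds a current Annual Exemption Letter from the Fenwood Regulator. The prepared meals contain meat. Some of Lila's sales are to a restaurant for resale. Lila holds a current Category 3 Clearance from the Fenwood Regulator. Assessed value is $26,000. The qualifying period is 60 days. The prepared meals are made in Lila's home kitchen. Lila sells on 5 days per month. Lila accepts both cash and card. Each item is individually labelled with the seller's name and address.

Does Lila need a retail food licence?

Yes — Lila must hold a retail food licence.

Exception (a) requires that gross monthly sales are under $320; but gross monthly sales are $360, not under $320, so (a) is unavailable.
Exception (b)'s conditions are all satisfied: the prepared meals are home-kitchen produced; the seller is a natural person. But: (f) operates against (b): the prepared meals contain meat. (g) is triggered (the compliance score is 74 points, under the 92 points limit), but is overridden by (h): (h) operates — some sales are to a restaurant for resale. (i) is triggered (a current Annual Exemption Letter is held), but is itself disapplied by (j): (j) is engaged — a current Category 3 Clearance is held. So (b) is unavailable.
Exception (c) fails — assessed value is $26,000, not less than $23,500.
Exception (d)'s conditions are all satisfied: a Cottage Food Declaration is on file; an ingredient notice is displayed. However, paragraph (k) must be considered: (k) operates against (d): the qualifying period is 60 days, meeting the 55 days threshold. So (d) is unavailable.
Every exception is unavailable, so the rule governs.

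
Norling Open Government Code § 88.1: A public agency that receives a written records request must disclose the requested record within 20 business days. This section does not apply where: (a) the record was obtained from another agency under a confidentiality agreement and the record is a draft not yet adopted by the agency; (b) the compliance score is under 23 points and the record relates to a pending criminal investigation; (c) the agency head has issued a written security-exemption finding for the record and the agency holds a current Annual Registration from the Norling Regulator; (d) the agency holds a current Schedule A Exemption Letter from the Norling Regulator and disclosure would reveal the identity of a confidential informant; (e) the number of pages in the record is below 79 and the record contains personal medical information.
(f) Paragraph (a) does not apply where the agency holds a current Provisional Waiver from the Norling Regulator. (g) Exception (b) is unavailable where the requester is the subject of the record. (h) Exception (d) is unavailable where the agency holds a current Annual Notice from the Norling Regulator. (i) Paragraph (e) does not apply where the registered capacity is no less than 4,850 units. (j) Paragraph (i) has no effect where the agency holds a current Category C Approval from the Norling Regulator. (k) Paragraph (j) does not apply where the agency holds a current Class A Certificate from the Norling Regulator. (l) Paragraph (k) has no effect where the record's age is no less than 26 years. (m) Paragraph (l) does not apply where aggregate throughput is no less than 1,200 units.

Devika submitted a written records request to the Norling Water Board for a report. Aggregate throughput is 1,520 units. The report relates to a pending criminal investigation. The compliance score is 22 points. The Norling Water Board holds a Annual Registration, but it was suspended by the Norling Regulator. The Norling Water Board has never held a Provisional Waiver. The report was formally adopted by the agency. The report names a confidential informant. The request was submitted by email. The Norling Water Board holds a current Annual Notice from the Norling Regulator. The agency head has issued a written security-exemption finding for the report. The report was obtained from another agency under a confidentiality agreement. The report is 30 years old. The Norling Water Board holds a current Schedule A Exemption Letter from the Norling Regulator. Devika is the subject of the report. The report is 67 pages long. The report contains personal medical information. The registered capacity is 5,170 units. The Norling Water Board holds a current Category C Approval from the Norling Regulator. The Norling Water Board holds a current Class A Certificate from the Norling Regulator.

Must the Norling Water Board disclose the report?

Exception (a) requires that the record is a draft not yet adopted by the agency; but the report has been formally adopted, so (a) is unavailable.
Exception (b) is satisfied on its face — the compliance score is 22 points, under the 23 points limit; the report relates to a pending investigation. However, paragraph (g) must be considered: (g) operates against (b): Devika is the subject of the report. Exception (b) does not apply.
Exception (c) requires that the agency holds a current Annual Registration from the Norling Regulator; but the Annual Registration is not current, so (c) is unavailable.
Exception (d) is satisfied on its face — a current Schedule A Exemption Letter is held; the report names a confidential informant. But applying paragraph (h): (h) operates against (d): a current Annual Notice is held. Exception (d) does not apply.
Exception (e)'s conditions are all satisfied: the number of pages in the record is 67, below the 79 limit; the report contains personal medical information. But applying paragraphs (i)–(m): (i) operates against (e): the registered capacity is 5,170 units, meeting the 4,850 units threshold. (j) would limit (i) — a current Category C Approval is held — but (k) sets (j) aside: (k) is triggered — a current Class A Certificate is held. (l) would limit (k) — the record's age is 30 years, meeting the 26 years threshold — but (m) sets (l) aside: (m) applies — aggregate throughput is 1,520 units, meeting the 1,200 units threshold. So (e) is unavailable.
None of the exceptions is available; § 88.1 applies in full.

Yes — the Norling Water Board must disclose the report.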